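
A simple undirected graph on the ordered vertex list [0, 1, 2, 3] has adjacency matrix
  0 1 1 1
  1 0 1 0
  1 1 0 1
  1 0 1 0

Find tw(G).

2

A width-2 tree decomposition is:
Bags: B1 = {0, 2, 3}  B2 = {0, 1, 2}
Tree: B1–B2
Each bag holds 3 vertices, so the decomposition has width 2, which upper-bounds the treewidth. Conversely, {0, 1, 2} is a clique of size 3, and the vertices of any clique must share a bag in every tree decomposition; so some bag has ≥ 3 vertices and tw(G) ≥ 2. The upper and lower bounds meet at 2, so that is the treewidth.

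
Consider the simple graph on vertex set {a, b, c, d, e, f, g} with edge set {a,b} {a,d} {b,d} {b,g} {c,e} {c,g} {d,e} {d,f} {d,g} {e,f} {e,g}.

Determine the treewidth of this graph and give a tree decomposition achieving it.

The largest bag has 3 vertices, giving width 2; this decomposition certifies tw(G) ≤ 2. For the lower bound, the 3 vertices {d, e, g} are pairwise adjacent, and any tree decomposition puts a clique entirely inside one bag — forcing width ≥ 2. Hence tw(G) = 2 exactly.

Treewidth 2.
One optimal decomposition is:
Bags: B1 = {d, e, g}  B2 = {d, e, f}  B3 = {b, d, g}  B4 = {c, e, g}  B5 = {a, b, d}
Tree: B1–B2, B1–B3, B1–B4, B3–B5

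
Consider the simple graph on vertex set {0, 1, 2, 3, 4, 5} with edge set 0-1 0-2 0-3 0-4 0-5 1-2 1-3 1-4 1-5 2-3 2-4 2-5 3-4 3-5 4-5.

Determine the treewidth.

5

A width-5 tree decomposition is:
Bags: B1 = {0, 1, 2, 3, 4, 5}
Tree: (single bag)
A single bag containing all 6 vertices is trivially a valid decomposition of width 5. On the other hand G contains the 6-clique {0, 1, 2, 3, 4, 5}. A clique must lie in a single bag of any decomposition, so no decomposition can have width below 5. The upper and lower bounds meet at 5, so that is the treewidth.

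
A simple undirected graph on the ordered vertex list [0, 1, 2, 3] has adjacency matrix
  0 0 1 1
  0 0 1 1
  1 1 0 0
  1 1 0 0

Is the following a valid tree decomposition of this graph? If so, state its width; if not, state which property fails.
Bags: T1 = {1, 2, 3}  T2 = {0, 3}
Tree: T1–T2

A tree decomposition must satisfy three properties: every vertex lies in some bag; for every edge, both endpoints lie together in some bag; and for every vertex, the bags containing it form a connected subtree. Here edge (2,0) lies in no bag, so the decomposition is invalid.

No — edge (2,0) lies in no bag.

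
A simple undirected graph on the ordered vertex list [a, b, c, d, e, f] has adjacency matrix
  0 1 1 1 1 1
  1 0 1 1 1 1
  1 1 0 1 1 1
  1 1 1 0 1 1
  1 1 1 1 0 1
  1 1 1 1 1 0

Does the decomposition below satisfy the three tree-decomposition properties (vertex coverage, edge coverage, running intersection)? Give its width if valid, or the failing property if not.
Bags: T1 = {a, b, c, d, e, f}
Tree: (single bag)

Yes; width 5.

Every vertex of G appears in some bag (union = {a, b, c, d, e, f}); every edge is covered by a bag; and for each vertex v the set of bags containing v is connected in the bag tree. The decomposition is therefore valid. The largest bag has 6 vertices, so the width is 5.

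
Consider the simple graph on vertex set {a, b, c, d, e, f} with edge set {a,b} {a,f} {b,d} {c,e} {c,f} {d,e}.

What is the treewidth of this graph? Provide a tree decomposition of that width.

Each bag holds 3 vertices, so the decomposition has width 2, which upper-bounds the treewidth. The edges f–c–e–d–b–a–f form a cycle, so G is not a tree and its treewidth is at least 2. Hence tw(G) = 2 exactly.

Treewidth 2.
One optimal decomposition is:
Bags: B1 = {c, e, f}  B2 = {d, e, f}  B3 = {b, d, f}  B4 = {a, b, f}
Tree: B1–B2, B2–B3, B3–B4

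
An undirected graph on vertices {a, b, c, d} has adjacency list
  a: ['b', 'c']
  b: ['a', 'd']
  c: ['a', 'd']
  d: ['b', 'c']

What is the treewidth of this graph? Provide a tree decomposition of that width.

Treewidth 2.
Bags: B1 = {a, c, d}  B2 = {a, b, d}
Tree: B1–B2

Each bag holds 3 vertices, so the decomposition has width 2, which upper-bounds the treewidth. For the lower bound, G contains the cycle a–c–d–b–a, so G is not a forest; only forests have treewidth ≤ 1, hence tw(G) ≥ 2. Combining the bounds, tw(G) = 2.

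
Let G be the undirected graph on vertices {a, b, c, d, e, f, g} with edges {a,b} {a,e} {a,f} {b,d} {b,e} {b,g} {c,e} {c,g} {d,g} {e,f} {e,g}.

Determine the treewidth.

A width-2 tree decomposition is:
Bags: B1 = {b, e, g}  B2 = {a, b, e}  B3 = {b, d, g}  B4 = {a, e, f}  B5 = {c, e, g}
Tree: B1–B2, B1–B3, B2–B4, B1–B5
The largest bag has 3 vertices, giving width 2; this decomposition certifies tw(G) ≤ 2. For the lower bound, the 3 vertices {b, d, g} are pairwise adjacent, and any tree decomposition puts a clique entirely inside one bag — forcing width ≥ 2. Combining the bounds, tw(G) = 2.

2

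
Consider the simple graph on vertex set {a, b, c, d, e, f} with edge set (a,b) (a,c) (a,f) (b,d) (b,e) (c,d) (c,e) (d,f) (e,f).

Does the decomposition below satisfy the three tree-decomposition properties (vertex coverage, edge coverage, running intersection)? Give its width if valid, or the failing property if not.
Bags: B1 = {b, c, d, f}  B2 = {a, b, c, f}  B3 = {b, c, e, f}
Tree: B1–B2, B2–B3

Vertex coverage: the bags together contain {a, b, c, d, e, f}, the full vertex set. Edge coverage: each edge of G has both endpoints in at least one bag. Running intersection: for every vertex, the bags containing it form a connected subtree. All three properties hold, so this is a valid tree decomposition of width max|bag| − 1 = 3, and hence tw(G) ≤ 3.

Yes; width 3.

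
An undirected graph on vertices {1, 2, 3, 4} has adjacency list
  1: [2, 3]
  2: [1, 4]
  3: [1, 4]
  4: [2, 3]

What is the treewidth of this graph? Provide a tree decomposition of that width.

Treewidth 2.
Bags: B1 = {1, 2, 3}  B2 = {2, 3, 4}
Tree: B1–B2

Every bag has size at most 3, so the width is 3 − 1 = 2 and tw(G) ≤ 2. The edges 3–1–2–4–3 form a cycle, so G is not a tree and its treewidth is at least 2. Combining the bounds, tw(G) = 2.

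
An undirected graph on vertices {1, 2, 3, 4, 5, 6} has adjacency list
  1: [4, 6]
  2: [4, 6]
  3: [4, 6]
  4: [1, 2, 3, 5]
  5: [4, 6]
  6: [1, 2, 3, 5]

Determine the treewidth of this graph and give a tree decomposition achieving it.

Every bag has size at most 3, so the width is 3 − 1 = 2 and tw(G) ≤ 2. Since 5–4–1–6–5 is a cycle in G, G is not acyclic. Forests are exactly the graphs of treewidth ≤ 1, so tw(G) ≥ 2. The upper and lower bounds meet at 2, so that is the treewidth.

Treewidth 2.
Bags: B1 = {4, 5, 6}  B2 = {1, 4, 6}  B3 = {3, 4, 6}  B4 = {2, 4, 6}
Tree: B1–B2, B2–B3, B3–B4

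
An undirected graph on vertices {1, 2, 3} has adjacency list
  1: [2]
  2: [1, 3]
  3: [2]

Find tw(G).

A width-1 tree decomposition is:
Bags: B1 = {2, 3}  B2 = {1, 2}
Tree: B1–B2
Each bag holds 2 vertices, so the decomposition has width 1, which upper-bounds the treewidth. G has an edge, so its treewidth is at least 1. Combining the bounds, tw(G) = 1.

1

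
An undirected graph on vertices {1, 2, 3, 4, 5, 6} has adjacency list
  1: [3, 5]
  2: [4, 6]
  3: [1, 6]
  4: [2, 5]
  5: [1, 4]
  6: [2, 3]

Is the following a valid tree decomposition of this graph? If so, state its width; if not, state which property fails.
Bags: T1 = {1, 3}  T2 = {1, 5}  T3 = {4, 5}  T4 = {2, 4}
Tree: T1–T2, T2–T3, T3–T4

No — vertex 6 appears in no bag.

A tree decomposition must satisfy three properties: every vertex lies in some bag; for every edge, both endpoints lie together in some bag; and for every vertex, the bags containing it form a connected subtree. Here vertex 6 appears in no bag, so the decomposition is invalid.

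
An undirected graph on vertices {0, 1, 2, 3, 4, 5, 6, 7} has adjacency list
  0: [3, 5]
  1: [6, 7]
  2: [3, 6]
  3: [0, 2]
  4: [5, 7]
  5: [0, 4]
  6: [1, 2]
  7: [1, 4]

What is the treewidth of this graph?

2

A width-2 tree decomposition is:
Bags: B1 = {0, 3, 5}  B2 = {2, 3, 5}  B3 = {2, 5, 6}  B4 = {1, 5, 6}  B5 = {1, 5, 7}  B6 = {4, 5, 7}
Tree: B1–B2, B2–B3, B3–B4, B4–B5, B5–B6
Every bag has size at most 3, so the width is 3 − 1 = 2 and tw(G) ≤ 2. For the lower bound, G contains the cycle 5–0–3–2–6–1–7–4–5, so G is not a forest; only forests have treewidth ≤ 1, hence tw(G) ≥ 2. The upper and lower bounds meet at 2, so that is the treewidth.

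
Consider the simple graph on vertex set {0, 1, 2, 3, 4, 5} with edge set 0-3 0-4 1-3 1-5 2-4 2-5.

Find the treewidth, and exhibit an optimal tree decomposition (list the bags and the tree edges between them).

Treewidth 2.
One optimal decomposition is:
Bags: B1 = {2, 4, 5}  B2 = {1, 4, 5}  B3 = {1, 3, 4}  B4 = {0, 3, 4}
Tree: B1–B2, B2–B3, B3–B4

Every bag has size at most 3, so the width is 3 − 1 = 2 and tw(G) ≤ 2. Since 4–2–5–1–3–0–4 is a cycle in G, G is not acyclic. Forests are exactly the graphs of treewidth ≤ 1, so tw(G) ≥ 2. Combining the bounds, tw(G) = 2.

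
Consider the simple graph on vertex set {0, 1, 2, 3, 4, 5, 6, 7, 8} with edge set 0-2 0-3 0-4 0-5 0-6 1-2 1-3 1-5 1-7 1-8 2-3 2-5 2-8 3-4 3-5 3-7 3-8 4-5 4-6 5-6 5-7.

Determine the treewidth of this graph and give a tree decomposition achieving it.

Each bag holds 4 vertices, so the decomposition has width 3, which upper-bounds the treewidth. For the lower bound, the 4 vertices {1, 2, 3, 8} are pairwise adjacent, and any tree decomposition puts a clique entirely inside one bag — forcing width ≥ 3. Hence tw(G) = 3 exactly.

Treewidth 3.
One such decomposition:
Bags: B1 = {1, 2, 3, 8}  B2 = {1, 2, 3, 5}  B3 = {0, 2, 3, 5}  B4 = {1, 3, 5, 7}  B5 = {0, 3, 4, 5}  B6 = {0, 4, 5, 6}
Tree: B1–B2, B2–B3, B2–B4, B3–B5, B5–B6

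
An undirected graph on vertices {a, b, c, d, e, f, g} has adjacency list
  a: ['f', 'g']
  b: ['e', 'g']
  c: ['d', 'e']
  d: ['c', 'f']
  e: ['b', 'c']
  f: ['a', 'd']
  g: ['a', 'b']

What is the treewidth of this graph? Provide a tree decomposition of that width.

Treewidth 2.
One optimal decomposition is:
Bags: B1 = {b, c, e}  B2 = {b, c, d}  B3 = {b, d, f}  B4 = {a, b, f}  B5 = {a, b, g}
Tree: B1–B2, B2–B3, B3–B4, B4–B5

Each bag holds 3 vertices, so the decomposition has width 2, which upper-bounds the treewidth. The edges b–e–c–d–f–a–g–b form a cycle, so G is not a tree and its treewidth is at least 2. Combining the bounds, tw(G) = 2.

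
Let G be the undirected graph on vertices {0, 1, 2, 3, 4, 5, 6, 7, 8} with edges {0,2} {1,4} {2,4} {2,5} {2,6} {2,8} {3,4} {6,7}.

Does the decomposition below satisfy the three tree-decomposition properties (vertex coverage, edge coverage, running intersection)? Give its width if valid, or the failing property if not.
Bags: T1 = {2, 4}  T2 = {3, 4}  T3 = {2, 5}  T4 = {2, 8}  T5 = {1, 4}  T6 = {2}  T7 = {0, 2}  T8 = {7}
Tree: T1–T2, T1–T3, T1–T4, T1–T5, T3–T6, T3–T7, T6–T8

A tree decomposition must satisfy three properties: every vertex lies in some bag; for every edge, both endpoints lie together in some bag; and for every vertex, the bags containing it form a connected subtree. Here vertex 6 appears in no bag, so the decomposition is invalid.

No — vertex 6 appears in no bag.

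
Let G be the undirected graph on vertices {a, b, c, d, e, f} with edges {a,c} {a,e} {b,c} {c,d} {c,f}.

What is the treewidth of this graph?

1

A width-1 tree decomposition is:
Bags: B1 = {c, f}  B2 = {a, c}  B3 = {c, d}  B4 = {b, c}  B5 = {a, e}
Tree: B1–B2, B2–B3, B3–B4, B2–B5
Every bag has size at most 2, so the width is 2 − 1 = 1 and tw(G) ≤ 1. G has an edge, so its treewidth is at least 1. Combining the bounds, tw(G) = 1.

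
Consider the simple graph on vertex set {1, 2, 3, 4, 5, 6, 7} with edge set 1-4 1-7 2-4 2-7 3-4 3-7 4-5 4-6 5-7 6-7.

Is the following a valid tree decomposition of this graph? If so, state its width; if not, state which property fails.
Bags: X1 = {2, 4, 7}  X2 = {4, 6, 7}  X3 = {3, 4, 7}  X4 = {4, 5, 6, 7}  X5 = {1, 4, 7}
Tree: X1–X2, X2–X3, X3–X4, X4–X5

A tree decomposition must satisfy three properties: every vertex lies in some bag; for every edge, both endpoints lie together in some bag; and for every vertex, the bags containing it form a connected subtree. Here bags containing vertex 6 are not connected in the tree, so the decomposition is invalid.

No — bags containing vertex 6 are not connected in the tree.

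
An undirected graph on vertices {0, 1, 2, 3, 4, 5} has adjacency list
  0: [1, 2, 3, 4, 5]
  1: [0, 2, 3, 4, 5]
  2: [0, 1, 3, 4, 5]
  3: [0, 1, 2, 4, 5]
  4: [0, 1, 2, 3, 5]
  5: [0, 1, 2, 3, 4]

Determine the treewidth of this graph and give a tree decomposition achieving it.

A single bag containing all 6 vertices is trivially a valid decomposition of width 5. On the other hand G contains the 6-clique {0, 1, 2, 3, 4, 5}. A clique must lie in a single bag of any decomposition, so no decomposition can have width below 5. Combining the bounds, tw(G) = 5.

Treewidth 5.
One such decomposition:
Bags: B1 = {0, 1, 2, 3, 4, 5}
Tree: (single bag)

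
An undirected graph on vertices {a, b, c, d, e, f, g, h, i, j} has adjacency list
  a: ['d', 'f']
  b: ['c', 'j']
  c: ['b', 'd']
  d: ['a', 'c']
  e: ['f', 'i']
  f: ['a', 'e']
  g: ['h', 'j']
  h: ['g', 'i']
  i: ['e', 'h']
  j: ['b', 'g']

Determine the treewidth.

2

A width-2 tree decomposition is:
Bags: B1 = {b, c, d}  B2 = {a, b, d}  B3 = {a, b, f}  B4 = {b, e, f}  B5 = {b, e, i}  B6 = {b, h, i}  B7 = {b, g, h}  B8 = {b, g, j}
Tree: B1–B2, B2–B3, B3–B4, B4–B5, B5–B6, B6–B7, B7–B8
Every bag has size at most 3, so the width is 3 − 1 = 2 and tw(G) ≤ 2. The edges b–c–d–a–f–e–i–h–g–j–b form a cycle, so G is not a tree and its treewidth is at least 2. The upper and lower bounds meet at 2, so that is the treewidth.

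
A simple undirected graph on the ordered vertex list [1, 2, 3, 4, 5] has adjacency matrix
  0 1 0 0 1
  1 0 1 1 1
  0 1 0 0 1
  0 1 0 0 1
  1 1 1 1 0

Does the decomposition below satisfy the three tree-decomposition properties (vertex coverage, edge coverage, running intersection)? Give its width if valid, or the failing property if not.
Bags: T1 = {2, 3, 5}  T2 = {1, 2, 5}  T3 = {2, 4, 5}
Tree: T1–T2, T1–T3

Every vertex of G appears in some bag (union = {1, 2, 3, 4, 5}); every edge is covered by a bag; and for each vertex v the set of bags containing v is connected in the bag tree. The decomposition is therefore valid. The largest bag has 3 vertices, so the width is 2.

Yes; width 2.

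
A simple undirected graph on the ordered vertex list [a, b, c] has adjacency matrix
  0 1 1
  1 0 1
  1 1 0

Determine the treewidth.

A width-2 tree decomposition is:
Bags: B1 = {a, b, c}
Tree: (single bag)
A single bag containing all 3 vertices is trivially a valid decomposition of width 2. On the other hand G contains the 3-clique {a, b, c}. A clique must lie in a single bag of any decomposition, so no decomposition can have width below 2. Therefore the treewidth is 2.

2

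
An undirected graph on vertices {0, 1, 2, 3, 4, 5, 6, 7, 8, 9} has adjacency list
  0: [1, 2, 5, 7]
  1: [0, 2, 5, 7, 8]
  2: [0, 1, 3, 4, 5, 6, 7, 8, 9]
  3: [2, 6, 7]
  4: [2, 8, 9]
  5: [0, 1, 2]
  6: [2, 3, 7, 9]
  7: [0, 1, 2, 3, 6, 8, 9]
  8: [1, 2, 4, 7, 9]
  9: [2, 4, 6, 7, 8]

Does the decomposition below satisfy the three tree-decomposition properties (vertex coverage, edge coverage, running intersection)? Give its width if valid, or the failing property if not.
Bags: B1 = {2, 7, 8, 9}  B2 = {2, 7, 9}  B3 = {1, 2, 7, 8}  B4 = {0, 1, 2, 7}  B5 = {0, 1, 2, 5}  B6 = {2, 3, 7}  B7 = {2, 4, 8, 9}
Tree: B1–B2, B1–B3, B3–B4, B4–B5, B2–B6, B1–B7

No — vertex 6 appears in no bag.

A tree decomposition must satisfy three properties: every vertex lies in some bag; for every edge, both endpoints lie together in some bag; and for every vertex, the bags containing it form a connected subtree. Here vertex 6 appears in no bag, so the decomposition is invalid.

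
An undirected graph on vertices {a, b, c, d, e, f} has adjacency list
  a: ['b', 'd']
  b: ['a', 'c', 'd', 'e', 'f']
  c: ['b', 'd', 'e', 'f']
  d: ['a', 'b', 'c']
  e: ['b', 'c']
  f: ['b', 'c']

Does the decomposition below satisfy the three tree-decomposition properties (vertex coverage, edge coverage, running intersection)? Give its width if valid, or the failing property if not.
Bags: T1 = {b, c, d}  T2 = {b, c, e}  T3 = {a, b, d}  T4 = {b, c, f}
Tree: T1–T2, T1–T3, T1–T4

Yes; width 2.

Checking the three conditions: (i) the bags cover all of {a, b, c, d, e, f}; (ii) for each edge, some bag contains both endpoints; (iii) the bags containing any fixed vertex form a subtree. All hold, so the decomposition is valid with width 3 − 1 = 2.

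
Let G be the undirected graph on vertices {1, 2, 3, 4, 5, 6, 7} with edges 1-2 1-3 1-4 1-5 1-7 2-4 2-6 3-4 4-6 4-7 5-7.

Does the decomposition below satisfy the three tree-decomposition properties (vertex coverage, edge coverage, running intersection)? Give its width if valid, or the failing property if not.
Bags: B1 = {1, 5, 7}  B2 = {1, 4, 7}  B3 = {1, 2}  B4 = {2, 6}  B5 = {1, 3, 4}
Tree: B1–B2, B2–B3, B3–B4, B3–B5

No — edge (4,2) lies in no bag.

A tree decomposition must satisfy three properties: every vertex lies in some bag; for every edge, both endpoints lie together in some bag; and for every vertex, the bags containing it form a connected subtree. Here edge (4,2) lies in no bag, so the decomposition is invalid.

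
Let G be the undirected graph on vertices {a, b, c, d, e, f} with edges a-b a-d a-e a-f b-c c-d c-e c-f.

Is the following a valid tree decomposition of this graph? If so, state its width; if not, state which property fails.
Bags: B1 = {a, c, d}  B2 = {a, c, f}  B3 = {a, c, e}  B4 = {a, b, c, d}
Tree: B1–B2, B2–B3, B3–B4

No — bags containing vertex d are not connected in the tree.

A tree decomposition must satisfy three properties: every vertex lies in some bag; for every edge, both endpoints lie together in some bag; and for every vertex, the bags containing it form a connected subtree. Here bags containing vertex d are not connected in the tree, so the decomposition is invalid.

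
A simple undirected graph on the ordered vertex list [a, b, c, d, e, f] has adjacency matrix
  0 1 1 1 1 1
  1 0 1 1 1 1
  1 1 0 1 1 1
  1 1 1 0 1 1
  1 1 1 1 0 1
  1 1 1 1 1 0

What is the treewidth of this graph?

5

A width-5 tree decomposition is:
Bags: B1 = {a, b, c, d, e, f}
Tree: (single bag)
A single bag containing all 6 vertices is trivially a valid decomposition of width 5. For the lower bound, the 6 vertices {a, b, c, d, e, f} are pairwise adjacent, and any tree decomposition puts a clique entirely inside one bag — forcing width ≥ 5. Therefore the treewidth is 5.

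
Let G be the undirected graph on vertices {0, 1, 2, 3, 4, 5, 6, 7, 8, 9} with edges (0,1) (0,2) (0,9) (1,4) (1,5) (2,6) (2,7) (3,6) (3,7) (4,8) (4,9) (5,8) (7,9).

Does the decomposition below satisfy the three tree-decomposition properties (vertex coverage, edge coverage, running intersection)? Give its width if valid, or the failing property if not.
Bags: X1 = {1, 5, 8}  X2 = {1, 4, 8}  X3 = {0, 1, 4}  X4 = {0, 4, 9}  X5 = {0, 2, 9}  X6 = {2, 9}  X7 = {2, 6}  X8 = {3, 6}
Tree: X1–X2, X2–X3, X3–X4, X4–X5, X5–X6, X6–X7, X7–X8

A tree decomposition must satisfy three properties: every vertex lies in some bag; for every edge, both endpoints lie together in some bag; and for every vertex, the bags containing it form a connected subtree. Here vertex 7 appears in no bag, so the decomposition is invalid.

No — vertex 7 appears in no bag.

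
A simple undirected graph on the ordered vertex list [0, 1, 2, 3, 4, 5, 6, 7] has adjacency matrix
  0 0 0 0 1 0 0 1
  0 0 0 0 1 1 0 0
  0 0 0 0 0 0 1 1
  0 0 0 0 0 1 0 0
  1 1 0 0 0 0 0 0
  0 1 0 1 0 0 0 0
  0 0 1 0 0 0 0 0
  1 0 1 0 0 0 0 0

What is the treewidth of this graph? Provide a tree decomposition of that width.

Treewidth 1.
One such decomposition:
Bags: B1 = {2, 6}  B2 = {2, 7}  B3 = {0, 7}  B4 = {0, 4}  B5 = {1, 4}  B6 = {1, 5}  B7 = {3, 5}
Tree: B1–B2, B2–B3, B3–B4, B4–B5, B5–B6, B6–B7

The largest bag has 2 vertices, giving width 1; this decomposition certifies tw(G) ≤ 1. G has an edge, so its treewidth is at least 1. Therefore the treewidth is 1.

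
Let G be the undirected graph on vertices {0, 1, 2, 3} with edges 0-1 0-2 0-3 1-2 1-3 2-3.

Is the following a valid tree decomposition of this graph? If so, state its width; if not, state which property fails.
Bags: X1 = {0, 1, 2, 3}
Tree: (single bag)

Checking the three conditions: (i) the bags cover all of {0, 1, 2, 3}; (ii) for each edge, some bag contains both endpoints; (iii) the bags containing any fixed vertex form a subtree. All hold, so the decomposition is valid with width 4 − 1 = 3.

Yes; width 3.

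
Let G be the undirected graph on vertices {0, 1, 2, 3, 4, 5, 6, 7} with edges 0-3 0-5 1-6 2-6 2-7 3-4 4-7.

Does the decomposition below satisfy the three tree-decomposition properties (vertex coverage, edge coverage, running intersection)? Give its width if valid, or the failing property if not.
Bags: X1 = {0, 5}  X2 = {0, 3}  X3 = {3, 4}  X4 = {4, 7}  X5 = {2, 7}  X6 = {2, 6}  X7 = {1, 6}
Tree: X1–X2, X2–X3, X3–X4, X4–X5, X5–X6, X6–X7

Checking the three conditions: (i) the bags cover all of {0, 1, 2, 3, 4, 5, 6, 7}; (ii) for each edge, some bag contains both endpoints; (iii) the bags containing any fixed vertex form a subtree. All hold, so the decomposition is valid with width 2 − 1 = 1.

Yes; width 1.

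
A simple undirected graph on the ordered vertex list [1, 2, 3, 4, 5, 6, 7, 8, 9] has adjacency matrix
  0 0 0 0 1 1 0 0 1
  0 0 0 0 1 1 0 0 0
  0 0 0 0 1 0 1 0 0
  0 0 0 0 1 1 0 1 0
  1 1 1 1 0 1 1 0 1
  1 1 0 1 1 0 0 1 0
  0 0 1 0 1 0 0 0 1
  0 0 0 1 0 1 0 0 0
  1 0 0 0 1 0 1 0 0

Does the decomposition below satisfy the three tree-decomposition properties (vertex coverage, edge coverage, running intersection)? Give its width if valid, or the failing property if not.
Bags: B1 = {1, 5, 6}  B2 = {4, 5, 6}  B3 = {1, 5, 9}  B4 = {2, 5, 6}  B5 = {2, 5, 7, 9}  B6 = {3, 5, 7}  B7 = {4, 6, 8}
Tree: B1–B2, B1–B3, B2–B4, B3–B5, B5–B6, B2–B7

A tree decomposition must satisfy three properties: every vertex lies in some bag; for every edge, both endpoints lie together in some bag; and for every vertex, the bags containing it form a connected subtree. Here bags containing vertex 2 are not connected in the tree, so the decomposition is invalid.

No — bags containing vertex 2 are not connected in the tree.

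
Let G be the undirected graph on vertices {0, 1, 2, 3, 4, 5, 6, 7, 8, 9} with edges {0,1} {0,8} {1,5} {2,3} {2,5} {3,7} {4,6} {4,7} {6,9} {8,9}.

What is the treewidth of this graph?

A width-2 tree decomposition is:
Bags: B1 = {4, 6, 7}  B2 = {3, 6, 7}  B3 = {2, 3, 6}  B4 = {2, 5, 6}  B5 = {1, 5, 6}  B6 = {0, 1, 6}  B7 = {0, 6, 8}  B8 = {6, 8, 9}
Tree: B1–B2, B2–B3, B3–B4, B4–B5, B5–B6, B6–B7, B7–B8
Each bag holds 3 vertices, so the decomposition has width 2, which upper-bounds the treewidth. Since 6–4–7–3–2–5–1–0–8–9–6 is a cycle in G, G is not acyclic. Forests are exactly the graphs of treewidth ≤ 1, so tw(G) ≥ 2. Therefore the treewidth is 2.

2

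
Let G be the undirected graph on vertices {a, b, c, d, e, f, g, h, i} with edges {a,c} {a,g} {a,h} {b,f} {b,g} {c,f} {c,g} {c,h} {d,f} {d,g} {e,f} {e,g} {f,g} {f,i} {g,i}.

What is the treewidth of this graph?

2

A width-2 tree decomposition is:
Bags: B1 = {c, f, g}  B2 = {e, f, g}  B3 = {a, c, g}  B4 = {a, c, h}  B5 = {d, f, g}  B6 = {b, f, g}  B7 = {f, g, i}
Tree: B1–B2, B1–B3, B3–B4, B1–B5, B1–B6, B1–B7
The largest bag has 3 vertices, giving width 2; this decomposition certifies tw(G) ≤ 2. Conversely, {a, c, g} is a clique of size 3, and the vertices of any clique must share a bag in every tree decomposition; so some bag has ≥ 3 vertices and tw(G) ≥ 2. Hence tw(G) = 2 exactly.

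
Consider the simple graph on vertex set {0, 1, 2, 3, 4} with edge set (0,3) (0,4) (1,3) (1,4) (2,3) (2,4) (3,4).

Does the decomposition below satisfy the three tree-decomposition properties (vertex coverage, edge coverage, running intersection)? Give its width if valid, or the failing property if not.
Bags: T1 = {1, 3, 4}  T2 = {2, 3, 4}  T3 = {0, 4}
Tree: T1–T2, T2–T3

No — edge (3,0) lies in no bag.

A tree decomposition must satisfy three properties: every vertex lies in some bag; for every edge, both endpoints lie together in some bag; and for every vertex, the bags containing it form a connected subtree. Here edge (3,0) lies in no bag, so the decomposition is invalid.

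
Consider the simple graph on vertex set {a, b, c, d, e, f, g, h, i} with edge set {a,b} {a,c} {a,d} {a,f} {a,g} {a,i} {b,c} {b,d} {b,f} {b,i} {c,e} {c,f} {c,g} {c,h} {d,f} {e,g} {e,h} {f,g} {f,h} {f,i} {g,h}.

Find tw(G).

3

A width-3 tree decomposition is:
Bags: B1 = {a, c, f, g}  B2 = {c, f, g, h}  B3 = {a, b, c, f}  B4 = {a, b, f, i}  B5 = {a, b, d, f}  B6 = {c, e, g, h}
Tree: B1–B2, B1–B3, B3–B4, B3–B5, B2–B6
Every bag has size at most 4, so the width is 4 − 1 = 3 and tw(G) ≤ 3. Conversely, {c, e, g, h} is a clique of size 4, and the vertices of any clique must share a bag in every tree decomposition; so some bag has ≥ 4 vertices and tw(G) ≥ 3. Hence tw(G) = 3 exactly.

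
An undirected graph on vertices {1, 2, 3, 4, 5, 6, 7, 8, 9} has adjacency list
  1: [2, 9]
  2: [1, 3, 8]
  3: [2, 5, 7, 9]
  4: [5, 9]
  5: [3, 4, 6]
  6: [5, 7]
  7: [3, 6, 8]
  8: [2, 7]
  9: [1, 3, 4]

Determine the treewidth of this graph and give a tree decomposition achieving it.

Treewidth 3.
One such decomposition:
Bags: B1 = {1, 2, 8, 9}  B2 = {2, 3, 8, 9}  B3 = {3, 7, 8, 9}  B4 = {3, 4, 7, 9}  B5 = {3, 4, 5, 7}  B6 = {4, 5, 6, 7}
Tree: B1–B2, B2–B3, B3–B4, B4–B5, B5–B6

The largest bag has 4 vertices, giving width 3; this decomposition certifies tw(G) ≤ 3. For the lower bound: the 4 vertex sets {1,2,8}, {9}, {3}, {4,5,6,7} are disjoint, each induces a connected subgraph, and every pair is joined by at least one edge of G. Contracting each set to a single vertex therefore yields K_{4} as a minor, and since treewidth is minor-monotone, tw(G) ≥ tw(K_{4}) = 3. Hence tw(G) = 3 exactly.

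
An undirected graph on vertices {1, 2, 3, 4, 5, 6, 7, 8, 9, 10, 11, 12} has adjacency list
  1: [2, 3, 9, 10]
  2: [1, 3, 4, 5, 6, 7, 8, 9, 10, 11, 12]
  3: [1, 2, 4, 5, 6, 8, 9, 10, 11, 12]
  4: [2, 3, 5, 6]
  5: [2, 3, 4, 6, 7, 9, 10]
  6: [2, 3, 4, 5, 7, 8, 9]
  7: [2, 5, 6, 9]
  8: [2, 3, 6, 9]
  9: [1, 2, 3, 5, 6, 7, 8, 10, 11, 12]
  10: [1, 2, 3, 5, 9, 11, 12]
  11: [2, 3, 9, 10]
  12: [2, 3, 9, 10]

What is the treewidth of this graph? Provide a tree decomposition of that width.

Treewidth 4.
One optimal decomposition is:
Bags: B1 = {2, 3, 5, 9, 10}  B2 = {2, 3, 9, 10, 11}  B3 = {2, 3, 5, 6, 9}  B4 = {2, 3, 9, 10, 12}  B5 = {2, 3, 6, 8, 9}  B6 = {1, 2, 3, 9, 10}  B7 = {2, 3, 4, 5, 6}  B8 = {2, 5, 6, 7, 9}
Tree: B1–B2, B1–B3, B1–B4, B3–B5, B4–B6, B3–B7, B3–B8

Each bag holds 5 vertices, so the decomposition has width 4, which upper-bounds the treewidth. For the lower bound, the 5 vertices {2, 3, 6, 8, 9} are pairwise adjacent, and any tree decomposition puts a clique entirely inside one bag — forcing width ≥ 4. The upper and lower bounds meet at 4, so that is the treewidth.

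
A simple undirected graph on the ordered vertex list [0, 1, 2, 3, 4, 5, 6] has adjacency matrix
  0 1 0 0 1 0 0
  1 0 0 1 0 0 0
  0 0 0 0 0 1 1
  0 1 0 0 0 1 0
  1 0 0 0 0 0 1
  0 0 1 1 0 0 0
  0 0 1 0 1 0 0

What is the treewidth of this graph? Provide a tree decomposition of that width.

Treewidth 2.
One optimal decomposition is:
Bags: B1 = {0, 1, 3}  B2 = {0, 3, 5}  B3 = {0, 2, 5}  B4 = {0, 2, 6}  B5 = {0, 4, 6}
Tree: B1–B2, B2–B3, B3–B4, B4–B5

The largest bag has 3 vertices, giving width 2; this decomposition certifies tw(G) ≤ 2. The edges 0–1–3–5–2–6–4–0 form a cycle, so G is not a tree and its treewidth is at least 2. Combining the bounds, tw(G) = 2.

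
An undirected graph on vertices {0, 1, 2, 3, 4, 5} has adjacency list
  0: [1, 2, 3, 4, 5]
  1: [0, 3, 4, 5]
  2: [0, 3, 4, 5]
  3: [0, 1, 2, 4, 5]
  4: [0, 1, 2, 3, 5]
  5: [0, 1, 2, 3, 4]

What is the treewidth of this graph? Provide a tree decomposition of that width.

The largest bag has 5 vertices, giving width 4; this decomposition certifies tw(G) ≤ 4. For the lower bound, the 5 vertices {0, 1, 3, 4, 5} are pairwise adjacent, and any tree decomposition puts a clique entirely inside one bag — forcing width ≥ 4. Hence tw(G) = 4 exactly.

Treewidth 4.
One optimal decomposition is:
Bags: B1 = {0, 1, 3, 4, 5}  B2 = {0, 2, 3, 4, 5}
Tree: B1–B2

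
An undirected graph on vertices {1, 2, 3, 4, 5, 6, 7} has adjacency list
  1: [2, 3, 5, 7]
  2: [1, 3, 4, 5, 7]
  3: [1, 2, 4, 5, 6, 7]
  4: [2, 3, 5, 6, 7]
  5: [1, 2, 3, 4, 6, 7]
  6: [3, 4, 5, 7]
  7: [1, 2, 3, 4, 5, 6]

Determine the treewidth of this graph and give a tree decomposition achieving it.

Each bag holds 5 vertices, so the decomposition has width 4, which upper-bounds the treewidth. On the other hand G contains the 5-clique {1, 2, 3, 5, 7}. A clique must lie in a single bag of any decomposition, so no decomposition can have width below 4. Hence tw(G) = 4 exactly.

Treewidth 4.
One such decomposition:
Bags: B1 = {3, 4, 5, 6, 7}  B2 = {2, 3, 4, 5, 7}  B3 = {1, 2, 3, 5, 7}
Tree: B1–B2, B2–B3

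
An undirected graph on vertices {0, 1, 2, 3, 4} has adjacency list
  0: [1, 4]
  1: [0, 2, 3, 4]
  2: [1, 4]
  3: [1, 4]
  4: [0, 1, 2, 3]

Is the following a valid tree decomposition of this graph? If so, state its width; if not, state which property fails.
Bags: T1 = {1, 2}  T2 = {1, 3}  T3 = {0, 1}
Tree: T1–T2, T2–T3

A tree decomposition must satisfy three properties: every vertex lies in some bag; for every edge, both endpoints lie together in some bag; and for every vertex, the bags containing it form a connected subtree. Here vertex 4 appears in no bag, so the decomposition is invalid.

No — vertex 4 appears in no bag.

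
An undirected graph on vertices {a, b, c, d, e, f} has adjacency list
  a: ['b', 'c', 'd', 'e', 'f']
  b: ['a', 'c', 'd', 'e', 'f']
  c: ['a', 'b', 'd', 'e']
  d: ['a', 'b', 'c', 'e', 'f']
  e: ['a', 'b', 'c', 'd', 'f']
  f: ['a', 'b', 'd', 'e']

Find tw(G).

4

A width-4 tree decomposition is:
Bags: B1 = {a, b, c, d, e}  B2 = {a, b, d, e, f}
Tree: B1–B2
Every bag has size at most 5, so the width is 5 − 1 = 4 and tw(G) ≤ 4. For the lower bound, the 5 vertices {a, b, c, d, e} are pairwise adjacent, and any tree decomposition puts a clique entirely inside one bag — forcing width ≥ 4. Therefore the treewidth is 4.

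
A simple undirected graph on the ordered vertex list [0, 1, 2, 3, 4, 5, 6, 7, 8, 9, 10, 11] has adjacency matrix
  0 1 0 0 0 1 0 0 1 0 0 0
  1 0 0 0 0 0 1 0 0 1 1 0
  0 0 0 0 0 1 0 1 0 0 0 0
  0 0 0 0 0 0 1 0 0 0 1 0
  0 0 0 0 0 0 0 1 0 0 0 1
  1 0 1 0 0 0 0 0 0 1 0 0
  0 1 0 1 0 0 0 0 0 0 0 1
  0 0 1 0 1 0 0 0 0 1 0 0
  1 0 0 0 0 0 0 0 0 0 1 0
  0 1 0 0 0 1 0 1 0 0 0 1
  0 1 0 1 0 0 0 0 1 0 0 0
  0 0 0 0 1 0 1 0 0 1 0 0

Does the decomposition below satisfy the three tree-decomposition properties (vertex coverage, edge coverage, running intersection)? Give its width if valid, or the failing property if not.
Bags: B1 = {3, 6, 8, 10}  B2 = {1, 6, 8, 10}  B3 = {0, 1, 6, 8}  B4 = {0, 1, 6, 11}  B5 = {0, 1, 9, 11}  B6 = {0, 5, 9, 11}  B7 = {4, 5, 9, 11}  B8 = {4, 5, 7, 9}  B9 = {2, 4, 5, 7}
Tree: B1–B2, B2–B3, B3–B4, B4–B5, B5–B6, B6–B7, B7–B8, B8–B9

Vertex coverage: the bags together contain {0, 1, 2, 3, 4, 5, 6, 7, 8, 9, 10, 11}, the full vertex set. Edge coverage: each edge of G has both endpoints in at least one bag. Running intersection: for every vertex, the bags containing it form a connected subtree. All three properties hold, so this is a valid tree decomposition of width max|bag| − 1 = 3, and hence tw(G) ≤ 3.

Yes; width 3.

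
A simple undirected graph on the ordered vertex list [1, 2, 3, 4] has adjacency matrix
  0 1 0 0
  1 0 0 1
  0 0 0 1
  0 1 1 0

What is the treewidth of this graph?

1

A width-1 tree decomposition is:
Bags: B1 = {1, 2}  B2 = {2, 4}  B3 = {3, 4}
Tree: B1–B2, B2–B3
The largest bag has 2 vertices, giving width 1; this decomposition certifies tw(G) ≤ 1. G has an edge, so its treewidth is at least 1. Therefore the treewidth is 1.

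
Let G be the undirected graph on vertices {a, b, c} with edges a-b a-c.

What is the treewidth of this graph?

1

A width-1 tree decomposition is:
Bags: B1 = {a, b}  B2 = {a, c}
Tree: B1–B2
The largest bag has 2 vertices, giving width 1; this decomposition certifies tw(G) ≤ 1. G has an edge, so its treewidth is at least 1. Hence tw(G) = 1 exactly.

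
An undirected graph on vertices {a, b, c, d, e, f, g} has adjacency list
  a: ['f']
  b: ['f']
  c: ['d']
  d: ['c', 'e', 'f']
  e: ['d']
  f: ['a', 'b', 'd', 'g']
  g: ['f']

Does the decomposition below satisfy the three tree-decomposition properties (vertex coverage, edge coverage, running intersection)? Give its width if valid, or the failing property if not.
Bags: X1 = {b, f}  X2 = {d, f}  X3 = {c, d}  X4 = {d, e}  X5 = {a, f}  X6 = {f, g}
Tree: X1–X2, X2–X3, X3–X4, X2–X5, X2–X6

Yes; width 1.

Every vertex of G appears in some bag (union = {a, b, c, d, e, f, g}); every edge is covered by a bag; and for each vertex v the set of bags containing v is connected in the bag tree. The decomposition is therefore valid. The largest bag has 2 vertices, so the width is 1.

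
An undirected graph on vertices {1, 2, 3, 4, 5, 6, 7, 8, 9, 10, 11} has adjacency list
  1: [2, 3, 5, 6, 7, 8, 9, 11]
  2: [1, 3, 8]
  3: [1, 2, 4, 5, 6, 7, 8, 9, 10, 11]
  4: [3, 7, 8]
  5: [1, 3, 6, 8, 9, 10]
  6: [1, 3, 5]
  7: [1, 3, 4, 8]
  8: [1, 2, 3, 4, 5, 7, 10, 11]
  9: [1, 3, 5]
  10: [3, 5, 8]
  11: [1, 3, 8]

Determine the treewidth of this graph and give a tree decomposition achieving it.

Treewidth 3.
One such decomposition:
Bags: B1 = {1, 3, 5, 8}  B2 = {3, 5, 8, 10}  B3 = {1, 2, 3, 8}  B4 = {1, 3, 5, 9}  B5 = {1, 3, 5, 6}  B6 = {1, 3, 8, 11}  B7 = {1, 3, 7, 8}  B8 = {3, 4, 7, 8}
Tree: B1–B2, B1–B3, B1–B4, B4–B5, B1–B6, B3–B7, B7–B8

Each bag holds 4 vertices, so the decomposition has width 3, which upper-bounds the treewidth. On the other hand G contains the 4-clique {1, 2, 3, 8}. A clique must lie in a single bag of any decomposition, so no decomposition can have width below 3. Therefore the treewidth is 3.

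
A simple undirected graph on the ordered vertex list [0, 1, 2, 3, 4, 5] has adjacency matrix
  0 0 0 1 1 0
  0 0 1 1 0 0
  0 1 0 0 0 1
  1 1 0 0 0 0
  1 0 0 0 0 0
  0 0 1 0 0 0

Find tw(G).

1

A width-1 tree decomposition is:
Bags: B1 = {2, 5}  B2 = {1, 2}  B3 = {1, 3}  B4 = {0, 3}  B5 = {0, 4}
Tree: B1–B2, B2–B3, B3–B4, B4–B5
Every bag has size at most 2, so the width is 2 − 1 = 1 and tw(G) ≤ 1. Since G has at least one edge (e.g. 5–2), it is not an edgeless graph, so tw(G) ≥ 1. The upper and lower bounds meet at 1, so that is the treewidth.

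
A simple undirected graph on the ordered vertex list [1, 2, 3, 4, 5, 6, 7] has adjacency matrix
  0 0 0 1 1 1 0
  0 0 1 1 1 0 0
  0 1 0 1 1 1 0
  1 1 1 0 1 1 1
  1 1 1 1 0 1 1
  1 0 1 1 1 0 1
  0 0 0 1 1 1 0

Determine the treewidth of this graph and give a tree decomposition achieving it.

Each bag holds 4 vertices, so the decomposition has width 3, which upper-bounds the treewidth. Conversely, {2, 3, 4, 5} is a clique of size 4, and the vertices of any clique must share a bag in every tree decomposition; so some bag has ≥ 4 vertices and tw(G) ≥ 3. The upper and lower bounds meet at 3, so that is the treewidth.

Treewidth 3.
Bags: B1 = {4, 5, 6, 7}  B2 = {1, 4, 5, 6}  B3 = {3, 4, 5, 6}  B4 = {2, 3, 4, 5}
Tree: B1–B2, B2–B3, B3–B4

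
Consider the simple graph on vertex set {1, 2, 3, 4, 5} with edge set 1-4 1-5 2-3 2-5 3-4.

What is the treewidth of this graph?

2

A width-2 tree decomposition is:
Bags: B1 = {1, 2, 5}  B2 = {1, 2, 4}  B3 = {2, 3, 4}
Tree: B1–B2, B2–B3
Each bag holds 3 vertices, so the decomposition has width 2, which upper-bounds the treewidth. The edges 2–5–1–4–3–2 form a cycle, so G is not a tree and its treewidth is at least 2. Therefore the treewidth is 2.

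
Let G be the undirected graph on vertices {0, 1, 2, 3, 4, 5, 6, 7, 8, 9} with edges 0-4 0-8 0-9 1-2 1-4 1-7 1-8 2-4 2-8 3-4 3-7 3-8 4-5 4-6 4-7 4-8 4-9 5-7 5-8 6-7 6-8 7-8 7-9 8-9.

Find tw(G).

3

A width-3 tree decomposition is:
Bags: B1 = {3, 4, 7, 8}  B2 = {4, 7, 8, 9}  B3 = {4, 5, 7, 8}  B4 = {1, 4, 7, 8}  B5 = {1, 2, 4, 8}  B6 = {4, 6, 7, 8}  B7 = {0, 4, 8, 9}
Tree: B1–B2, B2–B3, B2–B4, B4–B5, B3–B6, B2–B7
Each bag holds 4 vertices, so the decomposition has width 3, which upper-bounds the treewidth. On the other hand G contains the 4-clique {0, 4, 8, 9}. A clique must lie in a single bag of any decomposition, so no decomposition can have width below 3. The upper and lower bounds meet at 3, so that is the treewidth.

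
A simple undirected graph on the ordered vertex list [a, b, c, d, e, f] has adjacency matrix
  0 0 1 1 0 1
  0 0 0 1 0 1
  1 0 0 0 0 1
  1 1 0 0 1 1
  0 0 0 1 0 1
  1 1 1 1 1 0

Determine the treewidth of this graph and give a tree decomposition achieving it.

Treewidth 2.
One optimal decomposition is:
Bags: B1 = {b, d, f}  B2 = {d, e, f}  B3 = {a, d, f}  B4 = {a, c, f}
Tree: B1–B2, B2–B3, B3–B4

Each bag holds 3 vertices, so the decomposition has width 2, which upper-bounds the treewidth. On the other hand G contains the 3-clique {d, e, f}. A clique must lie in a single bag of any decomposition, so no decomposition can have width below 2. Hence tw(G) = 2 exactly.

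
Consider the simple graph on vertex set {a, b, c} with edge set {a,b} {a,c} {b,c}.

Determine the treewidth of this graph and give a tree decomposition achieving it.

Treewidth 2.
One such decomposition:
Bags: B1 = {a, b, c}
Tree: (single bag)

A single bag containing all 3 vertices is trivially a valid decomposition of width 2. For the lower bound, the 3 vertices {a, b, c} are pairwise adjacent, and any tree decomposition puts a clique entirely inside one bag — forcing width ≥ 2. Hence tw(G) = 2 exactly.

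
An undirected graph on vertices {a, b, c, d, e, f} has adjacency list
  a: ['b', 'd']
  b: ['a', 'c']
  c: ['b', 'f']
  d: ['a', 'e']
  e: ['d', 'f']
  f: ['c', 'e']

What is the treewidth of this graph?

2

A width-2 tree decomposition is:
Bags: B1 = {a, d, e}  B2 = {a, e, f}  B3 = {a, c, f}  B4 = {a, b, c}
Tree: B1–B2, B2–B3, B3–B4
The largest bag has 3 vertices, giving width 2; this decomposition certifies tw(G) ≤ 2. For the lower bound, G contains the cycle a–d–e–f–c–b–a, so G is not a forest; only forests have treewidth ≤ 1, hence tw(G) ≥ 2. The upper and lower bounds meet at 2, so that is the treewidth.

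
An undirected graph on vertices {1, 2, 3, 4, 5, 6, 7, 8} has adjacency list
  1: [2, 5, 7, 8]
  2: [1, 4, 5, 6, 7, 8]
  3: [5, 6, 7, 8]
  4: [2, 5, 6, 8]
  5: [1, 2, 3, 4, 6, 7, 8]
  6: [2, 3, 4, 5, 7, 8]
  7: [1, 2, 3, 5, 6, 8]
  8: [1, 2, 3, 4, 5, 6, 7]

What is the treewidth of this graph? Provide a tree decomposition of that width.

Treewidth 4.
Bags: B1 = {3, 5, 6, 7, 8}  B2 = {2, 5, 6, 7, 8}  B3 = {2, 4, 5, 6, 8}  B4 = {1, 2, 5, 7, 8}
Tree: B1–B2, B2–B3, B2–B4

Each bag holds 5 vertices, so the decomposition has width 4, which upper-bounds the treewidth. For the lower bound, the 5 vertices {1, 2, 5, 7, 8} are pairwise adjacent, and any tree decomposition puts a clique entirely inside one bag — forcing width ≥ 4. Combining the bounds, tw(G) = 4.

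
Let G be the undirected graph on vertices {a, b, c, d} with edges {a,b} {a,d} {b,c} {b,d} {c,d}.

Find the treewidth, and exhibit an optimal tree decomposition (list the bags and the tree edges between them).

Each bag holds 3 vertices, so the decomposition has width 2, which upper-bounds the treewidth. Conversely, {b, c, d} is a clique of size 3, and the vertices of any clique must share a bag in every tree decomposition; so some bag has ≥ 3 vertices and tw(G) ≥ 2. Combining the bounds, tw(G) = 2.

Treewidth 2.
One such decomposition:
Bags: B1 = {b, c, d}  B2 = {a, b, d}
Tree: B1–B2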